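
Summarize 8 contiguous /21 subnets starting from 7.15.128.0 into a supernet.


Original prefix: /21
Number of subnets: 8 = 2^3
New prefix = 21 - 3 = 18
Supernet: 7.15.128.0/18


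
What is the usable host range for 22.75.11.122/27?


Network: 22.75.11.96
Broadcast: 22.75.11.127
First usable = network + 1
Last usable = broadcast - 1
Range: 22.75.11.97 to 22.75.11.126


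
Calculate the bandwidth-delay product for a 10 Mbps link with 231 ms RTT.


BDP = bandwidth * RTT
= 10 Mbps * 231 ms
= 10 * 1e6 * 231 / 1000 bits
= 2310000 bits
= 288750 bytes
= 281.9824 KB
BDP = 2310000 bits (288750 bytes)


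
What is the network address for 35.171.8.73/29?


IP:   00100011.10101011.00001000.01001001
Mask: 11111111.11111111.11111111.11111000
AND operation:
Net:  00100011.10101011.00001000.01001000
Network: 35.171.8.72/29


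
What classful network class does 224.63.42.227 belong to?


First octet: 224
Binary: 11100000
1110xxxx -> Class D (224-239)
Class D (multicast), default mask N/A


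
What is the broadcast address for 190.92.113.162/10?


Network: 190.64.0.0/10
Host bits = 22
Set all host bits to 1:
Broadcast: 190.127.255.255


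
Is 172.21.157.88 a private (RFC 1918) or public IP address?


RFC 1918 private ranges:
  10.0.0.0/8 (10.0.0.0 - 10.255.255.255)
  172.16.0.0/12 (172.16.0.0 - 172.31.255.255)
  192.168.0.0/16 (192.168.0.0 - 192.168.255.255)
Private (in 172.16.0.0/12)


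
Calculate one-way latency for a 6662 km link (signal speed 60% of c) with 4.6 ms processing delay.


Speed = 0.6 * 3e5 km/s = 180000 km/s
Propagation delay = 6662 / 180000 = 0.037 s = 37.0111 ms
Processing delay = 4.6 ms
Total one-way latency = 41.6111 ms


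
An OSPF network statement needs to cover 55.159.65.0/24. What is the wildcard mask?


Subnet mask: 255.255.255.0
Wildcard = 255.255.255.255 - subnet mask
255 - 255 = 0
255 - 255 = 0
255 - 255 = 0
255 - 0 = 255
Wildcard: 0.0.0.255


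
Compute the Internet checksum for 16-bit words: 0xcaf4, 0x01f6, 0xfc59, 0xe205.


Sum all words (with carry folding):
+ 0xcaf4 = 0xcaf4
+ 0x01f6 = 0xccea
+ 0xfc59 = 0xc944
+ 0xe205 = 0xab4a
One's complement: ~0xab4a
Checksum = 0x54b5


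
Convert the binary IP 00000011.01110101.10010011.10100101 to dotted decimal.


00000011 = 3
01110101 = 117
10010011 = 147
10100101 = 165
IP: 3.117.147.165


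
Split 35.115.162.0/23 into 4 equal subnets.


New prefix = 23 + 2 = 25
Each subnet has 128 addresses
  35.115.162.0/25
  35.115.162.128/25
  35.115.163.0/25
  35.115.163.128/25
Subnets: 35.115.162.0/25, 35.115.162.128/25, 35.115.163.0/25, 35.115.163.128/25


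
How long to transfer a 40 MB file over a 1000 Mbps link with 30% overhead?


Effective throughput = 1000 * (1 - 30/100) = 700 Mbps
File size in Mb = 40 * 8 = 320 Mb
Time = 320 / 700
Time = 0.4571 seconds


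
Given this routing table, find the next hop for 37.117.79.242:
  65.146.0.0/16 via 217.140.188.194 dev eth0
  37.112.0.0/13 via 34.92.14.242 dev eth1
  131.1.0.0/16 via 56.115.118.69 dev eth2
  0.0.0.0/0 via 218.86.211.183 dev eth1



Longest prefix match for 37.117.79.242:
  /16 65.146.0.0: no
  /13 37.112.0.0: MATCH
  /16 131.1.0.0: no
  /0 0.0.0.0: MATCH
Selected: next-hop 34.92.14.242 via eth1 (matched /13)


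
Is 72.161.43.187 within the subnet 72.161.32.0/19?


Subnet network: 72.161.32.0
Test IP AND mask: 72.161.32.0
Yes, 72.161.43.187 is in 72.161.32.0/19


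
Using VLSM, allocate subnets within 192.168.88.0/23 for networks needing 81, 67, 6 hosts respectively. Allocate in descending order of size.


81 hosts -> /25 (126 usable): 192.168.88.0/25
67 hosts -> /25 (126 usable): 192.168.88.128/25
6 hosts -> /29 (6 usable): 192.168.89.0/29
Allocation: 192.168.88.0/25 (81 hosts, 126 usable); 192.168.88.128/25 (67 hosts, 126 usable); 192.168.89.0/29 (6 hosts, 6 usable)


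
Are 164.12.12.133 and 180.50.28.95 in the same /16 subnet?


Mask: 255.255.0.0
164.12.12.133 AND mask = 164.12.0.0
180.50.28.95 AND mask = 180.50.0.0
No, different subnets (164.12.0.0 vs 180.50.0.0)


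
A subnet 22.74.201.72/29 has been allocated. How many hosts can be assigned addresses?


Host bits = 32 - 29 = 3
Total addresses = 2^3 = 8
Usable = total - 2 (network and broadcast)
Usable hosts: 6


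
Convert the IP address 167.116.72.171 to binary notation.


167 = 10100111
116 = 01110100
72 = 01001000
171 = 10101011
Binary: 10100111.01110100.01001000.10101011


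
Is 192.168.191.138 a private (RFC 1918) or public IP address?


RFC 1918 private ranges:
  10.0.0.0/8 (10.0.0.0 - 10.255.255.255)
  172.16.0.0/12 (172.16.0.0 - 172.31.255.255)
  192.168.0.0/16 (192.168.0.0 - 192.168.255.255)
Private (in 192.168.0.0/16)


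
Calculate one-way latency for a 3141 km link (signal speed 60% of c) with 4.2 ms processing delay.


Speed = 0.6 * 3e5 km/s = 180000 km/s
Propagation delay = 3141 / 180000 = 0.0175 s = 17.45 ms
Processing delay = 4.2 ms
Total one-way latency = 21.65 ms


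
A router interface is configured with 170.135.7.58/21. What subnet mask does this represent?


/21 means 21 network bits, 11 host bits
Binary: 11111111111111111111100000000000
Mask: 255.255.248.0


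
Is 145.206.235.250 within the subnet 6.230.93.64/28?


Subnet network: 6.230.93.64
Test IP AND mask: 145.206.235.240
No, 145.206.235.250 is not in 6.230.93.64/28


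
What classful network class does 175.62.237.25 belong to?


First octet: 175
Binary: 10101111
10xxxxxx -> Class B (128-191)
Class B, default mask 255.255.0.0 (/16)


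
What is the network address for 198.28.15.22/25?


IP:   11000110.00011100.00001111.00010110
Mask: 11111111.11111111.11111111.10000000
AND operation:
Net:  11000110.00011100.00001111.00000000
Network: 198.28.15.0/25


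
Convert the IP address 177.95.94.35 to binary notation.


177 = 10110001
95 = 01011111
94 = 01011110
35 = 00100011
Binary: 10110001.01011111.01011110.00100011


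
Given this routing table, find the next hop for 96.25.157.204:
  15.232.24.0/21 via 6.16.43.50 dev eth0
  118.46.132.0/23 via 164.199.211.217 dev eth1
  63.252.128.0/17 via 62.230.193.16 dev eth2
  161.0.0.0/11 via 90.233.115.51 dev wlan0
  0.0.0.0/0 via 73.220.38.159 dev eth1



Longest prefix match for 96.25.157.204:
  /21 15.232.24.0: no
  /23 118.46.132.0: no
  /17 63.252.128.0: no
  /11 161.0.0.0: no
  /0 0.0.0.0: MATCH
Selected: next-hop 73.220.38.159 via eth1 (matched /0)


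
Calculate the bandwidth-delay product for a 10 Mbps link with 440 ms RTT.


BDP = bandwidth * RTT
= 10 Mbps * 440 ms
= 10 * 1e6 * 440 / 1000 bits
= 4400000 bits
= 550000 bytes
= 537.1094 KB
BDP = 4400000 bits (550000 bytes)


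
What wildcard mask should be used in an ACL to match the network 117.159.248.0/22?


Subnet mask: 255.255.252.0
Wildcard = 255.255.255.255 - subnet mask
255 - 255 = 0
255 - 255 = 0
255 - 252 = 3
255 - 0 = 255
Wildcard: 0.0.3.255


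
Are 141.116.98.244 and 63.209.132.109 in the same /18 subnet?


Mask: 255.255.192.0
141.116.98.244 AND mask = 141.116.64.0
63.209.132.109 AND mask = 63.209.128.0
No, different subnets (141.116.64.0 vs 63.209.128.0)


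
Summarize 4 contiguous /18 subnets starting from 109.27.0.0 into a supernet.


Original prefix: /18
Number of subnets: 4 = 2^2
New prefix = 18 - 2 = 16
Supernet: 109.27.0.0/16


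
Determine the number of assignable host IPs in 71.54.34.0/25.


Host bits = 32 - 25 = 7
Total addresses = 2^7 = 128
Usable = total - 2 (network and broadcast)
Usable hosts: 126


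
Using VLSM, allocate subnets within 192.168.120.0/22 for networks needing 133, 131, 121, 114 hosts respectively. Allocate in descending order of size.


133 hosts -> /24 (254 usable): 192.168.120.0/24
131 hosts -> /24 (254 usable): 192.168.121.0/24
121 hosts -> /25 (126 usable): 192.168.122.0/25
114 hosts -> /25 (126 usable): 192.168.122.128/25
Allocation: 192.168.120.0/24 (133 hosts, 254 usable); 192.168.121.0/24 (131 hosts, 254 usable); 192.168.122.0/25 (121 hosts, 126 usable); 192.168.122.128/25 (114 hosts, 126 usable)


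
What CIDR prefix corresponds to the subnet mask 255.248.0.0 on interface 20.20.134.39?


Binary: 11111111.11111000.00000000.00000000
Count leading 1s
Prefix: /13


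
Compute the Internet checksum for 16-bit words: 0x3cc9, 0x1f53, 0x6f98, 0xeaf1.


Sum all words (with carry folding):
+ 0x3cc9 = 0x3cc9
+ 0x1f53 = 0x5c1c
+ 0x6f98 = 0xcbb4
+ 0xeaf1 = 0xb6a6
One's complement: ~0xb6a6
Checksum = 0x4959


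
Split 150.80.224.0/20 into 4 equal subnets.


New prefix = 20 + 2 = 22
Each subnet has 1024 addresses
  150.80.224.0/22
  150.80.228.0/22
  150.80.232.0/22
  150.80.236.0/22
Subnets: 150.80.224.0/22, 150.80.228.0/22, 150.80.232.0/22, 150.80.236.0/22


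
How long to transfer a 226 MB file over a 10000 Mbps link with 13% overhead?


Effective throughput = 10000 * (1 - 13/100) = 8700 Mbps
File size in Mb = 226 * 8 = 1808 Mb
Time = 1808 / 8700
Time = 0.2078 seconds


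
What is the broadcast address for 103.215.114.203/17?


Network: 103.215.0.0/17
Host bits = 15
Set all host bits to 1:
Broadcast: 103.215.127.255


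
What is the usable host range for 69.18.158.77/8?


Network: 69.0.0.0
Broadcast: 69.255.255.255
First usable = network + 1
Last usable = broadcast - 1
Range: 69.0.0.1 to 69.255.255.254


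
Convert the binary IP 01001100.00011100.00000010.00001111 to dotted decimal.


01001100 = 76
00011100 = 28
00000010 = 2
00001111 = 15
IP: 76.28.2.15


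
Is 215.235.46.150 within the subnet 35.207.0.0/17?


Subnet network: 35.207.0.0
Test IP AND mask: 215.235.0.0
No, 215.235.46.150 is not in 35.207.0.0/17


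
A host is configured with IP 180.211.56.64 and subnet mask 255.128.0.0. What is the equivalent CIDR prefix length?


Binary: 11111111.10000000.00000000.00000000
Count leading 1s
Prefix: /9


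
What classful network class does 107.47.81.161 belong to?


First octet: 107
Binary: 01101011
0xxxxxxx -> Class A (1-126)
Class A, default mask 255.0.0.0 (/8)


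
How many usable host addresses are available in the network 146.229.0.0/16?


Host bits = 32 - 16 = 16
Total addresses = 2^16 = 65536
Usable = total - 2 (network and broadcast)
Usable hosts: 65534


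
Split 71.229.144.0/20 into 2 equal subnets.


New prefix = 20 + 1 = 21
Each subnet has 2048 addresses
  71.229.144.0/21
  71.229.152.0/21
Subnets: 71.229.144.0/21, 71.229.152.0/21


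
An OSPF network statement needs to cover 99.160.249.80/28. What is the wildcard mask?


Subnet mask: 255.255.255.240
Wildcard = 255.255.255.255 - subnet mask
255 - 255 = 0
255 - 255 = 0
255 - 255 = 0
255 - 240 = 15
Wildcard: 0.0.0.15


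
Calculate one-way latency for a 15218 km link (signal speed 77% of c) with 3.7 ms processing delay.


Speed = 0.77 * 3e5 km/s = 231000 km/s
Propagation delay = 15218 / 231000 = 0.0659 s = 65.8788 ms
Processing delay = 3.7 ms
Total one-way latency = 69.5788 ms


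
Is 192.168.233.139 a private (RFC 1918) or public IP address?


RFC 1918 private ranges:
  10.0.0.0/8 (10.0.0.0 - 10.255.255.255)
  172.16.0.0/12 (172.16.0.0 - 172.31.255.255)
  192.168.0.0/16 (192.168.0.0 - 192.168.255.255)
Private (in 192.168.0.0/16)


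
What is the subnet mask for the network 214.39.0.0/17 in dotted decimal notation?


/17 means 17 network bits, 15 host bits
Binary: 11111111111111111000000000000000
Mask: 255.255.128.0


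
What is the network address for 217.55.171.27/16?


IP:   11011001.00110111.10101011.00011011
Mask: 11111111.11111111.00000000.00000000
AND operation:
Net:  11011001.00110111.00000000.00000000
Network: 217.55.0.0/16


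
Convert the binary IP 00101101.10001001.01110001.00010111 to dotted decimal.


00101101 = 45
10001001 = 137
01110001 = 113
00010111 = 23
IP: 45.137.113.23


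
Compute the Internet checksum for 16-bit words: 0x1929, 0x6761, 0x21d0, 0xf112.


Sum all words (with carry folding):
+ 0x1929 = 0x1929
+ 0x6761 = 0x808a
+ 0x21d0 = 0xa25a
+ 0xf112 = 0x936d
One's complement: ~0x936d
Checksum = 0x6c92


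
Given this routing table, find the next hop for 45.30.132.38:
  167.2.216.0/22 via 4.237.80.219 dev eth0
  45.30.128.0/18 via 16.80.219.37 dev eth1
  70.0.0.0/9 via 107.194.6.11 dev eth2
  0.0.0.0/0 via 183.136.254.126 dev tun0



Longest prefix match for 45.30.132.38:
  /22 167.2.216.0: no
  /18 45.30.128.0: MATCH
  /9 70.0.0.0: no
  /0 0.0.0.0: MATCH
Selected: next-hop 16.80.219.37 via eth1 (matched /18)


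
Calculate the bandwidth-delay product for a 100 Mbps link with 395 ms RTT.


BDP = bandwidth * RTT
= 100 Mbps * 395 ms
= 100 * 1e6 * 395 / 1000 bits
= 39500000 bits
= 4937500 bytes
= 4821.7773 KB
BDP = 39500000 bits (4937500 bytes)


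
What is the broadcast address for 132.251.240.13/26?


Network: 132.251.240.0/26
Host bits = 6
Set all host bits to 1:
Broadcast: 132.251.240.63


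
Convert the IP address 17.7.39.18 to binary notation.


17 = 00010001
7 = 00000111
39 = 00100111
18 = 00010010
Binary: 00010001.00000111.00100111.00010010


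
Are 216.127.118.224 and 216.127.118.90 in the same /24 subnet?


Mask: 255.255.255.0
216.127.118.224 AND mask = 216.127.118.0
216.127.118.90 AND mask = 216.127.118.0
Yes, same subnet (216.127.118.0)


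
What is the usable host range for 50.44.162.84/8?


Network: 50.0.0.0
Broadcast: 50.255.255.255
First usable = network + 1
Last usable = broadcast - 1
Range: 50.0.0.1 to 50.255.255.254


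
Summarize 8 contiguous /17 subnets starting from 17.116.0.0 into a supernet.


Original prefix: /17
Number of subnets: 8 = 2^3
New prefix = 17 - 3 = 14
Supernet: 17.116.0.0/14


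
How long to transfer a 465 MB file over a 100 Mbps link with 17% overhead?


Effective throughput = 100 * (1 - 17/100) = 83 Mbps
File size in Mb = 465 * 8 = 3720 Mb
Time = 3720 / 83
Time = 44.8193 seconds


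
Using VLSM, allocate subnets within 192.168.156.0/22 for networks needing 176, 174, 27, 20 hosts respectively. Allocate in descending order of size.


176 hosts -> /24 (254 usable): 192.168.156.0/24
174 hosts -> /24 (254 usable): 192.168.157.0/24
27 hosts -> /27 (30 usable): 192.168.158.0/27
20 hosts -> /27 (30 usable): 192.168.158.32/27
Allocation: 192.168.156.0/24 (176 hosts, 254 usable); 192.168.157.0/24 (174 hosts, 254 usable); 192.168.158.0/27 (27 hosts, 30 usable); 192.168.158.32/27 (20 hosts, 30 usable)


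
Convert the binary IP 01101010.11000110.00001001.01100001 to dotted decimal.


01101010 = 106
11000110 = 198
00001001 = 9
01100001 = 97
IP: 106.198.9.97


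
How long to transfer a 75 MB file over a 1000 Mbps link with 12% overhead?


Effective throughput = 1000 * (1 - 12/100) = 880 Mbps
File size in Mb = 75 * 8 = 600 Mb
Time = 600 / 880
Time = 0.6818 seconds


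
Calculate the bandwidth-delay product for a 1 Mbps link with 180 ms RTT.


BDP = bandwidth * RTT
= 1 Mbps * 180 ms
= 1 * 1e6 * 180 / 1000 bits
= 180000 bits
= 22500 bytes
= 21.9727 KB
BDP = 180000 bits (22500 bytes)


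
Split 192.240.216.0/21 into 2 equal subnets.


New prefix = 21 + 1 = 22
Each subnet has 1024 addresses
  192.240.216.0/22
  192.240.220.0/22
Subnets: 192.240.216.0/22, 192.240.220.0/22


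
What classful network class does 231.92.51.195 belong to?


First octet: 231
Binary: 11100111
1110xxxx -> Class D (224-239)
Class D (multicast), default mask N/A


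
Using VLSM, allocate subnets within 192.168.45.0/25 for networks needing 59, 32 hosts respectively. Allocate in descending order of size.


59 hosts -> /26 (62 usable): 192.168.45.0/26
32 hosts -> /26 (62 usable): 192.168.45.64/26
Allocation: 192.168.45.0/26 (59 hosts, 62 usable); 192.168.45.64/26 (32 hosts, 62 usable)


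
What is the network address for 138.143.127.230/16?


IP:   10001010.10001111.01111111.11100110
Mask: 11111111.11111111.00000000.00000000
AND operation:
Net:  10001010.10001111.00000000.00000000
Network: 138.143.0.0/16


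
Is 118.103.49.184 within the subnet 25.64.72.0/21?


Subnet network: 25.64.72.0
Test IP AND mask: 118.103.48.0
No, 118.103.49.184 is not in 25.64.72.0/21


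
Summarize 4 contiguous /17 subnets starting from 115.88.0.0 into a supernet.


Original prefix: /17
Number of subnets: 4 = 2^2
New prefix = 17 - 2 = 15
Supernet: 115.88.0.0/15


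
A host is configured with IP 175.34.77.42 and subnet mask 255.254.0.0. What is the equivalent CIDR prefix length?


Binary: 11111111.11111110.00000000.00000000
Count leading 1s
Prefix: /15


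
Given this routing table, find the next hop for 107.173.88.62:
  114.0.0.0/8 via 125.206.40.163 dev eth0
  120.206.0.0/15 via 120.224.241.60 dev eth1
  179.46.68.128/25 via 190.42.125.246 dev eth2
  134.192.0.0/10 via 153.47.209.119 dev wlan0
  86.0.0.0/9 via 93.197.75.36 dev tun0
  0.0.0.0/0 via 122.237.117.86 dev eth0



Longest prefix match for 107.173.88.62:
  /8 114.0.0.0: no
  /15 120.206.0.0: no
  /25 179.46.68.128: no
  /10 134.192.0.0: no
  /9 86.0.0.0: no
  /0 0.0.0.0: MATCH
Selected: next-hop 122.237.117.86 via eth0 (matched /0)


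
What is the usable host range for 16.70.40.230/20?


Network: 16.70.32.0
Broadcast: 16.70.47.255
First usable = network + 1
Last usable = broadcast - 1
Range: 16.70.32.1 to 16.70.47.254


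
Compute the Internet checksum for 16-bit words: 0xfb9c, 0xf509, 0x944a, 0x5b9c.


Sum all words (with carry folding):
+ 0xfb9c = 0xfb9c
+ 0xf509 = 0xf0a6
+ 0x944a = 0x84f1
+ 0x5b9c = 0xe08d
One's complement: ~0xe08d
Checksum = 0x1f72


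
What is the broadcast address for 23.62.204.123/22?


Network: 23.62.204.0/22
Host bits = 10
Set all host bits to 1:
Broadcast: 23.62.207.255


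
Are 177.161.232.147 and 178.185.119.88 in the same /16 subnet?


Mask: 255.255.0.0
177.161.232.147 AND mask = 177.161.0.0
178.185.119.88 AND mask = 178.185.0.0
No, different subnets (177.161.0.0 vs 178.185.0.0)


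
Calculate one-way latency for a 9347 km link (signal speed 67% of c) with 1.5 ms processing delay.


Speed = 0.67 * 3e5 km/s = 201000 km/s
Propagation delay = 9347 / 201000 = 0.0465 s = 46.5025 ms
Processing delay = 1.5 ms
Total one-way latency = 48.0025 ms


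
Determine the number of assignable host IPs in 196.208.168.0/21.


Host bits = 32 - 21 = 11
Total addresses = 2^11 = 2048
Usable = total - 2 (network and broadcast)
Usable hosts: 2046


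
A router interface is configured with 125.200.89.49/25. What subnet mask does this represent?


/25 means 25 network bits, 7 host bits
Binary: 11111111111111111111111110000000
Mask: 255.255.255.128


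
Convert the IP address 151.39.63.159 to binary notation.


151 = 10010111
39 = 00100111
63 = 00111111
159 = 10011111
Binary: 10010111.00100111.00111111.10011111


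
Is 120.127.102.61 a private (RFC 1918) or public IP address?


RFC 1918 private ranges:
  10.0.0.0/8 (10.0.0.0 - 10.255.255.255)
  172.16.0.0/12 (172.16.0.0 - 172.31.255.255)
  192.168.0.0/16 (192.168.0.0 - 192.168.255.255)
Public (not in any RFC 1918 range)


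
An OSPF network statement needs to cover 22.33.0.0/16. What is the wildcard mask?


Subnet mask: 255.255.0.0
Wildcard = 255.255.255.255 - subnet mask
255 - 255 = 0
255 - 255 = 0
255 - 0 = 255
255 - 0 = 255
Wildcard: 0.0.255.255


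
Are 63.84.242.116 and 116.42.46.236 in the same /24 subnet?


Mask: 255.255.255.0
63.84.242.116 AND mask = 63.84.242.0
116.42.46.236 AND mask = 116.42.46.0
No, different subnets (63.84.242.0 vs 116.42.46.0)


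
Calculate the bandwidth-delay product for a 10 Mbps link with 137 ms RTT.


BDP = bandwidth * RTT
= 10 Mbps * 137 ms
= 10 * 1e6 * 137 / 1000 bits
= 1370000 bits
= 171250 bytes
= 167.2363 KB
BDP = 1370000 bits (171250 bytes)


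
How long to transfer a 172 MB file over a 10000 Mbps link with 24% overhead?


Effective throughput = 10000 * (1 - 24/100) = 7600 Mbps
File size in Mb = 172 * 8 = 1376 Mb
Time = 1376 / 7600
Time = 0.1811 seconds


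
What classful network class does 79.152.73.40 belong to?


First octet: 79
Binary: 01001111
0xxxxxxx -> Class A (1-126)
Class A, default mask 255.0.0.0 (/8)


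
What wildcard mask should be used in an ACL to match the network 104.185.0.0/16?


Subnet mask: 255.255.0.0
Wildcard = 255.255.255.255 - subnet mask
255 - 255 = 0
255 - 255 = 0
255 - 0 = 255
255 - 0 = 255
Wildcard: 0.0.255.255


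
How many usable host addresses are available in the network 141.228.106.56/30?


Host bits = 32 - 30 = 2
Total addresses = 2^2 = 4
Usable = total - 2 (network and broadcast)
Usable hosts: 2


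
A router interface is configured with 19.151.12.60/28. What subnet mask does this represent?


/28 means 28 network bits, 4 host bits
Binary: 11111111111111111111111111110000
Mask: 255.255.255.240


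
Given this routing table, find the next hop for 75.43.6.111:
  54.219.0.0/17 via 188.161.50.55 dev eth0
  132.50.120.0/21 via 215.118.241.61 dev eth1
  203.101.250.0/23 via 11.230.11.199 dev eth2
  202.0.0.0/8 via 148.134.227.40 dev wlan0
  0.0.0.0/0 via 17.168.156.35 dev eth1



Longest prefix match for 75.43.6.111:
  /17 54.219.0.0: no
  /21 132.50.120.0: no
  /23 203.101.250.0: no
  /8 202.0.0.0: no
  /0 0.0.0.0: MATCH
Selected: next-hop 17.168.156.35 via eth1 (matched /0)


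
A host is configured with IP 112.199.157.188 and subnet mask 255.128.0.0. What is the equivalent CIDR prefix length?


Binary: 11111111.10000000.00000000.00000000
Count leading 1s
Prefix: /9


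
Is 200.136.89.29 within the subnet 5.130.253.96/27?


Subnet network: 5.130.253.96
Test IP AND mask: 200.136.89.0
No, 200.136.89.29 is not in 5.130.253.96/27


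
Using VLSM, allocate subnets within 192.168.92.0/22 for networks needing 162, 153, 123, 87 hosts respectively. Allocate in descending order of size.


162 hosts -> /24 (254 usable): 192.168.92.0/24
153 hosts -> /24 (254 usable): 192.168.93.0/24
123 hosts -> /25 (126 usable): 192.168.94.0/25
87 hosts -> /25 (126 usable): 192.168.94.128/25
Allocation: 192.168.92.0/24 (162 hosts, 254 usable); 192.168.93.0/24 (153 hosts, 254 usable); 192.168.94.0/25 (123 hosts, 126 usable); 192.168.94.128/25 (87 hosts, 126 usable)


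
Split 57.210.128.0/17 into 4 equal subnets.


New prefix = 17 + 2 = 19
Each subnet has 8192 addresses
  57.210.128.0/19
  57.210.160.0/19
  57.210.192.0/19
  57.210.224.0/19
Subnets: 57.210.128.0/19, 57.210.160.0/19, 57.210.192.0/19, 57.210.224.0/19


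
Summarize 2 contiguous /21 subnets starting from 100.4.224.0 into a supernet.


Original prefix: /21
Number of subnets: 2 = 2^1
New prefix = 21 - 1 = 20
Supernet: 100.4.224.0/20


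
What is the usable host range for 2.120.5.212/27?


Network: 2.120.5.192
Broadcast: 2.120.5.223
First usable = network + 1
Last usable = broadcast - 1
Range: 2.120.5.193 to 2.120.5.222


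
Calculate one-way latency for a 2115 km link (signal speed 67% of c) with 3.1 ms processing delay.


Speed = 0.67 * 3e5 km/s = 201000 km/s
Propagation delay = 2115 / 201000 = 0.0105 s = 10.5224 ms
Processing delay = 3.1 ms
Total one-way latency = 13.6224 ms


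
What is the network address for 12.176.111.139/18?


IP:   00001100.10110000.01101111.10001011
Mask: 11111111.11111111.11000000.00000000
AND operation:
Net:  00001100.10110000.01000000.00000000
Network: 12.176.64.0/18


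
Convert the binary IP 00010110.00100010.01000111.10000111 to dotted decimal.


00010110 = 22
00100010 = 34
01000111 = 71
10000111 = 135
IP: 22.34.71.135


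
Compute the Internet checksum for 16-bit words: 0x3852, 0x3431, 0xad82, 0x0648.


Sum all words (with carry folding):
+ 0x3852 = 0x3852
+ 0x3431 = 0x6c83
+ 0xad82 = 0x1a06
+ 0x0648 = 0x204e
One's complement: ~0x204e
Checksum = 0xdfb1


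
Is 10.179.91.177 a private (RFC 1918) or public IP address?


RFC 1918 private ranges:
  10.0.0.0/8 (10.0.0.0 - 10.255.255.255)
  172.16.0.0/12 (172.16.0.0 - 172.31.255.255)
  192.168.0.0/16 (192.168.0.0 - 192.168.255.255)
Private (in 10.0.0.0/8)


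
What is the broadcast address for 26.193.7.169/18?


Network: 26.193.0.0/18
Host bits = 14
Set all host bits to 1:
Broadcast: 26.193.63.255


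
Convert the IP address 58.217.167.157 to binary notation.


58 = 00111010
217 = 11011001
167 = 10100111
157 = 10011101
Binary: 00111010.11011001.10100111.10011101


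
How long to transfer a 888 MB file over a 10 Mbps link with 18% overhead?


Effective throughput = 10 * (1 - 18/100) = 8.2 Mbps
File size in Mb = 888 * 8 = 7104 Mb
Time = 7104 / 8.2
Time = 866.3415 seconds


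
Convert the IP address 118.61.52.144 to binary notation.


118 = 01110110
61 = 00111101
52 = 00110100
144 = 10010000
Binary: 01110110.00111101.00110100.10010000


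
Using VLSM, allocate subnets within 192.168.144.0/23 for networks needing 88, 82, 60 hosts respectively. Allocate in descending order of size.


88 hosts -> /25 (126 usable): 192.168.144.0/25
82 hosts -> /25 (126 usable): 192.168.144.128/25
60 hosts -> /26 (62 usable): 192.168.145.0/26
Allocation: 192.168.144.0/25 (88 hosts, 126 usable); 192.168.144.128/25 (82 hosts, 126 usable); 192.168.145.0/26 (60 hosts, 62 usable)


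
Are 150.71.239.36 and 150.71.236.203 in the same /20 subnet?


Mask: 255.255.240.0
150.71.239.36 AND mask = 150.71.224.0
150.71.236.203 AND mask = 150.71.224.0
Yes, same subnet (150.71.224.0)


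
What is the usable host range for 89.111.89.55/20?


Network: 89.111.80.0
Broadcast: 89.111.95.255
First usable = network + 1
Last usable = broadcast - 1
Range: 89.111.80.1 to 89.111.95.254


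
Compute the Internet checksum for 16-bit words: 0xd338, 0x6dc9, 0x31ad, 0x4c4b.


Sum all words (with carry folding):
+ 0xd338 = 0xd338
+ 0x6dc9 = 0x4102
+ 0x31ad = 0x72af
+ 0x4c4b = 0xbefa
One's complement: ~0xbefa
Checksum = 0x4105


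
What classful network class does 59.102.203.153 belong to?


First octet: 59
Binary: 00111011
0xxxxxxx -> Class A (1-126)
Class A, default mask 255.0.0.0 (/8)


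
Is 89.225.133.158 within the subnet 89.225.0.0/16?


Subnet network: 89.225.0.0
Test IP AND mask: 89.225.0.0
Yes, 89.225.133.158 is in 89.225.0.0/16


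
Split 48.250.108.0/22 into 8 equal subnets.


New prefix = 22 + 3 = 25
Each subnet has 128 addresses
  48.250.108.0/25
  48.250.108.128/25
  48.250.109.0/25
  48.250.109.128/25
  48.250.110.0/25
  48.250.110.128/25
  48.250.111.0/25
  48.250.111.128/25
Subnets: 48.250.108.0/25, 48.250.108.128/25, 48.250.109.0/25, 48.250.109.128/25, 48.250.110.0/25, 48.250.110.128/25, 48.250.111.0/25, 48.250.111.128/25


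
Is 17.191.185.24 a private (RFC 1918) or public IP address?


RFC 1918 private ranges:
  10.0.0.0/8 (10.0.0.0 - 10.255.255.255)
  172.16.0.0/12 (172.16.0.0 - 172.31.255.255)
  192.168.0.0/16 (192.168.0.0 - 192.168.255.255)
Public (not in any RFC 1918 range)


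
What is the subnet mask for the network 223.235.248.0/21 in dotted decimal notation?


/21 means 21 network bits, 11 host bits
Binary: 11111111111111111111100000000000
Mask: 255.255.248.0


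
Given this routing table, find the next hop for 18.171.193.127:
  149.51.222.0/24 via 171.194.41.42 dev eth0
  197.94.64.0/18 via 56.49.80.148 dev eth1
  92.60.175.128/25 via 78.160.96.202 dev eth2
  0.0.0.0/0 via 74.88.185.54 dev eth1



Longest prefix match for 18.171.193.127:
  /24 149.51.222.0: no
  /18 197.94.64.0: no
  /25 92.60.175.128: no
  /0 0.0.0.0: MATCH
Selected: next-hop 74.88.185.54 via eth1 (matched /0)


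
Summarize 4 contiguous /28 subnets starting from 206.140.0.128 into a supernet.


Original prefix: /28
Number of subnets: 4 = 2^2
New prefix = 28 - 2 = 26
Supernet: 206.140.0.128/26


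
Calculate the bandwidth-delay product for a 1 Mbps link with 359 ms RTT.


BDP = bandwidth * RTT
= 1 Mbps * 359 ms
= 1 * 1e6 * 359 / 1000 bits
= 359000 bits
= 44875 bytes
= 43.8232 KB
BDP = 359000 bits (44875 bytes)


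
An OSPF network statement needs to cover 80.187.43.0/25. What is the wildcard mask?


Subnet mask: 255.255.255.128
Wildcard = 255.255.255.255 - subnet mask
255 - 255 = 0
255 - 255 = 0
255 - 255 = 0
255 - 128 = 127
Wildcard: 0.0.0.127


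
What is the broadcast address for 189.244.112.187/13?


Network: 189.240.0.0/13
Host bits = 19
Set all host bits to 1:
Broadcast: 189.247.255.255


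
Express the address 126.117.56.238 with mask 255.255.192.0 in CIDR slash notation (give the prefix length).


Binary: 11111111.11111111.11000000.00000000
Count leading 1s
Prefix: /18


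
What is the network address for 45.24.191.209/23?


IP:   00101101.00011000.10111111.11010001
Mask: 11111111.11111111.11111110.00000000
AND operation:
Net:  00101101.00011000.10111110.00000000
Network: 45.24.190.0/23


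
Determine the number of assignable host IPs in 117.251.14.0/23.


Host bits = 32 - 23 = 9
Total addresses = 2^9 = 512
Usable = total - 2 (network and broadcast)
Usable hosts: 510


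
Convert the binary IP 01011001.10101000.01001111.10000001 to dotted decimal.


01011001 = 89
10101000 = 168
01001111 = 79
10000001 = 129
IP: 89.168.79.129


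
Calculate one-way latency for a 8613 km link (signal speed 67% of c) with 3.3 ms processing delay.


Speed = 0.67 * 3e5 km/s = 201000 km/s
Propagation delay = 8613 / 201000 = 0.0429 s = 42.8507 ms
Processing delay = 3.3 ms
Total one-way latency = 46.1507 ms


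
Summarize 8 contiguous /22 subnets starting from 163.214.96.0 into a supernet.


Original prefix: /22
Number of subnets: 8 = 2^3
New prefix = 22 - 3 = 19
Supernet: 163.214.96.0/19


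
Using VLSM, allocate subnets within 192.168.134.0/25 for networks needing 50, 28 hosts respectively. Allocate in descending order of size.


50 hosts -> /26 (62 usable): 192.168.134.0/26
28 hosts -> /27 (30 usable): 192.168.134.64/27
Allocation: 192.168.134.0/26 (50 hosts, 62 usable); 192.168.134.64/27 (28 hosts, 30 usable)


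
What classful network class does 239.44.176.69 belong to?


First octet: 239
Binary: 11101111
1110xxxx -> Class D (224-239)
Class D (multicast), default mask N/A


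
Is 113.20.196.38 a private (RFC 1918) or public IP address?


RFC 1918 private ranges:
  10.0.0.0/8 (10.0.0.0 - 10.255.255.255)
  172.16.0.0/12 (172.16.0.0 - 172.31.255.255)
  192.168.0.0/16 (192.168.0.0 - 192.168.255.255)
Public (not in any RFC 1918 range)


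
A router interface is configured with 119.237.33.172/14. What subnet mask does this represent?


/14 means 14 network bits, 18 host bits
Binary: 11111111111111000000000000000000
Mask: 255.252.0.0


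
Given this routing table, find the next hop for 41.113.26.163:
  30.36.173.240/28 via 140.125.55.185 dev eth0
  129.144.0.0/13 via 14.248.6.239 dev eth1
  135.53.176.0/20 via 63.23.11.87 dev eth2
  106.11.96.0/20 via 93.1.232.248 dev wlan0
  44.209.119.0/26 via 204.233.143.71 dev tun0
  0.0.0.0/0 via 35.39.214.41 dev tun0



Longest prefix match for 41.113.26.163:
  /28 30.36.173.240: no
  /13 129.144.0.0: no
  /20 135.53.176.0: no
  /20 106.11.96.0: no
  /26 44.209.119.0: no
  /0 0.0.0.0: MATCH
Selected: next-hop 35.39.214.41 via tun0 (matched /0)


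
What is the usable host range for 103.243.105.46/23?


Network: 103.243.104.0
Broadcast: 103.243.105.255
First usable = network + 1
Last usable = broadcast - 1
Range: 103.243.104.1 to 103.243.105.254


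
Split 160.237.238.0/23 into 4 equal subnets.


New prefix = 23 + 2 = 25
Each subnet has 128 addresses
  160.237.238.0/25
  160.237.238.128/25
  160.237.239.0/25
  160.237.239.128/25
Subnets: 160.237.238.0/25, 160.237.238.128/25, 160.237.239.0/25, 160.237.239.128/25


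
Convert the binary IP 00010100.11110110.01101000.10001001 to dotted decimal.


00010100 = 20
11110110 = 246
01101000 = 104
10001001 = 137
IP: 20.246.104.137


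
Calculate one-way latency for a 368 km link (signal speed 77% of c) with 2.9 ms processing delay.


Speed = 0.77 * 3e5 km/s = 231000 km/s
Propagation delay = 368 / 231000 = 0.0016 s = 1.5931 ms
Processing delay = 2.9 ms
Total one-way latency = 4.4931 ms


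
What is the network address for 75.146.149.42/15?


IP:   01001011.10010010.10010101.00101010
Mask: 11111111.11111110.00000000.00000000
AND operation:
Net:  01001011.10010010.00000000.00000000
Network: 75.146.0.0/15


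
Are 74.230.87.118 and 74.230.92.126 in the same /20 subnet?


Mask: 255.255.240.0
74.230.87.118 AND mask = 74.230.80.0
74.230.92.126 AND mask = 74.230.80.0
Yes, same subnet (74.230.80.0)


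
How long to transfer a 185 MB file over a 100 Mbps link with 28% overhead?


Effective throughput = 100 * (1 - 28/100) = 72 Mbps
File size in Mb = 185 * 8 = 1480 Mb
Time = 1480 / 72
Time = 20.5556 seconds


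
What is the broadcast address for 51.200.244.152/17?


Network: 51.200.128.0/17
Host bits = 15
Set all host bits to 1:
Broadcast: 51.200.255.255


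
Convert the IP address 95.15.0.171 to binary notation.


95 = 01011111
15 = 00001111
0 = 00000000
171 = 10101011
Binary: 01011111.00001111.00000000.10101011


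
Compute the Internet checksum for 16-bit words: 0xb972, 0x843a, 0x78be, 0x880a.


Sum all words (with carry folding):
+ 0xb972 = 0xb972
+ 0x843a = 0x3dad
+ 0x78be = 0xb66b
+ 0x880a = 0x3e76
One's complement: ~0x3e76
Checksum = 0xc189


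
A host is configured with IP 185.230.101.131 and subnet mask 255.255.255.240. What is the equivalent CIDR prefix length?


Binary: 11111111.11111111.11111111.11110000
Count leading 1s
Prefix: /28


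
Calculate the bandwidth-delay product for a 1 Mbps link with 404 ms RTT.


BDP = bandwidth * RTT
= 1 Mbps * 404 ms
= 1 * 1e6 * 404 / 1000 bits
= 404000 bits
= 50500 bytes
= 49.3164 KB
BDP = 404000 bits (50500 bytes)


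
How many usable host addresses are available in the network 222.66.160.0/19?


Host bits = 32 - 19 = 13
Total addresses = 2^13 = 8192
Usable = total - 2 (network and broadcast)
Usable hosts: 8190


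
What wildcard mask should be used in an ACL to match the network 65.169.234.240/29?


Subnet mask: 255.255.255.248
Wildcard = 255.255.255.255 - subnet mask
255 - 255 = 0
255 - 255 = 0
255 - 255 = 0
255 - 248 = 7
Wildcard: 0.0.0.7


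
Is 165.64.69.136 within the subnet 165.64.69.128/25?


Subnet network: 165.64.69.128
Test IP AND mask: 165.64.69.128
Yes, 165.64.69.136 is in 165.64.69.128/25


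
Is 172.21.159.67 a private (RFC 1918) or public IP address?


RFC 1918 private ranges:
  10.0.0.0/8 (10.0.0.0 - 10.255.255.255)
  172.16.0.0/12 (172.16.0.0 - 172.31.255.255)
  192.168.0.0/16 (192.168.0.0 - 192.168.255.255)
Private (in 172.16.0.0/12)


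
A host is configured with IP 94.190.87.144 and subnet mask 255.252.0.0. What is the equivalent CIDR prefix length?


Binary: 11111111.11111100.00000000.00000000
Count leading 1s
Prefix: /14


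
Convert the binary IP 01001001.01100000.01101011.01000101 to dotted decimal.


01001001 = 73
01100000 = 96
01101011 = 107
01000101 = 69
IP: 73.96.107.69


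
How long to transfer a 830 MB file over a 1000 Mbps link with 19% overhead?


Effective throughput = 1000 * (1 - 19/100) = 810 Mbps
File size in Mb = 830 * 8 = 6640 Mb
Time = 6640 / 810
Time = 8.1975 seconds


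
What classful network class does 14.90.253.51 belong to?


First octet: 14
Binary: 00001110
0xxxxxxx -> Class A (1-126)
Class A, default mask 255.0.0.0 (/8)


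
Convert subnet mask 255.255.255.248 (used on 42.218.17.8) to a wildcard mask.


Subnet mask: 255.255.255.248
Wildcard = 255.255.255.255 - subnet mask
255 - 255 = 0
255 - 255 = 0
255 - 255 = 0
255 - 248 = 7
Wildcard: 0.0.0.7


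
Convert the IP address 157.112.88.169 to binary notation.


157 = 10011101
112 = 01110000
88 = 01011000
169 = 10101001
Binary: 10011101.01110000.01011000.10101001


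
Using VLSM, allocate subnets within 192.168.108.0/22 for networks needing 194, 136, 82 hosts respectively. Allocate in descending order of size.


194 hosts -> /24 (254 usable): 192.168.108.0/24
136 hosts -> /24 (254 usable): 192.168.109.0/24
82 hosts -> /25 (126 usable): 192.168.110.0/25
Allocation: 192.168.108.0/24 (194 hosts, 254 usable); 192.168.109.0/24 (136 hosts, 254 usable); 192.168.110.0/25 (82 hosts, 126 usable)


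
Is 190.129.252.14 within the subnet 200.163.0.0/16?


Subnet network: 200.163.0.0
Test IP AND mask: 190.129.0.0
No, 190.129.252.14 is not in 200.163.0.0/16


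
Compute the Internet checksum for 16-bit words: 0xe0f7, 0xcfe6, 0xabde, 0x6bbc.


Sum all words (with carry folding):
+ 0xe0f7 = 0xe0f7
+ 0xcfe6 = 0xb0de
+ 0xabde = 0x5cbd
+ 0x6bbc = 0xc879
One's complement: ~0xc879
Checksum = 0x3786


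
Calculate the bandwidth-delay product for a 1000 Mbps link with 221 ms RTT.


BDP = bandwidth * RTT
= 1000 Mbps * 221 ms
= 1000 * 1e6 * 221 / 1000 bits
= 221000000 bits
= 27625000 bytes
= 26977.5391 KB
BDP = 221000000 bits (27625000 bytes)


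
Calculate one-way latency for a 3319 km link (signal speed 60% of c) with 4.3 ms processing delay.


Speed = 0.6 * 3e5 km/s = 180000 km/s
Propagation delay = 3319 / 180000 = 0.0184 s = 18.4389 ms
Processing delay = 4.3 ms
Total one-way latency = 22.7389 ms


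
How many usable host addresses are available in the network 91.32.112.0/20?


Host bits = 32 - 20 = 12
Total addresses = 2^12 = 4096
Usable = total - 2 (network and broadcast)
Usable hosts: 4094


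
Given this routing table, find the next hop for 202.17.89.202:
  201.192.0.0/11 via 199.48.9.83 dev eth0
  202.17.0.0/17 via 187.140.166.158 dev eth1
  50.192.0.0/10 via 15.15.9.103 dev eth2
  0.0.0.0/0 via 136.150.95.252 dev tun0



Longest prefix match for 202.17.89.202:
  /11 201.192.0.0: no
  /17 202.17.0.0: MATCH
  /10 50.192.0.0: no
  /0 0.0.0.0: MATCH
Selected: next-hop 187.140.166.158 via eth1 (matched /17)


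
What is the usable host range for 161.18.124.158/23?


Network: 161.18.124.0
Broadcast: 161.18.125.255
First usable = network + 1
Last usable = broadcast - 1
Range: 161.18.124.1 to 161.18.125.254


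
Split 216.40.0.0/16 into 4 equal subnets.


New prefix = 16 + 2 = 18
Each subnet has 16384 addresses
  216.40.0.0/18
  216.40.64.0/18
  216.40.128.0/18
  216.40.192.0/18
Subnets: 216.40.0.0/18, 216.40.64.0/18, 216.40.128.0/18, 216.40.192.0/18


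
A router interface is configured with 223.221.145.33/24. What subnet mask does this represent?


/24 means 24 network bits, 8 host bits
Binary: 11111111111111111111111100000000
Mask: 255.255.255.0


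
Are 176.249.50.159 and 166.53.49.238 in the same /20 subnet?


Mask: 255.255.240.0
176.249.50.159 AND mask = 176.249.48.0
166.53.49.238 AND mask = 166.53.48.0
No, different subnets (176.249.48.0 vs 166.53.48.0)


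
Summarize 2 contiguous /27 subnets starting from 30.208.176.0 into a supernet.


Original prefix: /27
Number of subnets: 2 = 2^1
New prefix = 27 - 1 = 26
Supernet: 30.208.176.0/26


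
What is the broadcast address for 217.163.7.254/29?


Network: 217.163.7.248/29
Host bits = 3
Set all host bits to 1:
Broadcast: 217.163.7.255


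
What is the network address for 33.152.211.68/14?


IP:   00100001.10011000.11010011.01000100
Mask: 11111111.11111100.00000000.00000000
AND operation:
Net:  00100001.10011000.00000000.00000000
Network: 33.152.0.0/14


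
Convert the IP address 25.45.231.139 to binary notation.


25 = 00011001
45 = 00101101
231 = 11100111
139 = 10001011
Binary: 00011001.00101101.11100111.10001011


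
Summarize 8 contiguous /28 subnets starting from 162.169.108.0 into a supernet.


Original prefix: /28
Number of subnets: 8 = 2^3
New prefix = 28 - 3 = 25
Supernet: 162.169.108.0/25


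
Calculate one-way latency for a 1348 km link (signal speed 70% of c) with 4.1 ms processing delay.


Speed = 0.7 * 3e5 km/s = 210000 km/s
Propagation delay = 1348 / 210000 = 0.0064 s = 6.419 ms
Processing delay = 4.1 ms
Total one-way latency = 10.519 ms


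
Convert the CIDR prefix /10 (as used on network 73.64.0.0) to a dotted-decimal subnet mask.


/10 means 10 network bits, 22 host bits
Binary: 11111111110000000000000000000000
Mask: 255.192.0.0
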